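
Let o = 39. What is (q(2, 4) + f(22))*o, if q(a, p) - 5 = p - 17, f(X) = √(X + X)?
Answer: -312 + 78*√11 ≈ -53.303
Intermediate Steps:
f(X) = √2*√X (f(X) = √(2*X) = √2*√X)
q(a, p) = -12 + p (q(a, p) = 5 + (p - 17) = 5 + (-17 + p) = -12 + p)
(q(2, 4) + f(22))*o = ((-12 + 4) + √2*√22)*39 = (-8 + 2*√11)*39 = -312 + 78*√11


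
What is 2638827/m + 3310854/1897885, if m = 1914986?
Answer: 11348429238939/3634423204610 ≈ 3.1225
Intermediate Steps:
2638827/m + 3310854/1897885 = 2638827/1914986 + 3310854/1897885 = 11348429238939/3634423204610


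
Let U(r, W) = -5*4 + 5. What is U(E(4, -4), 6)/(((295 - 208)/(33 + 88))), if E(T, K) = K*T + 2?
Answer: -605/29 ≈ -20.862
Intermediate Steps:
E(T, K) = 2 + K*T
U(r, W) = -15 (U(r, W) = -20 + 5 = -15)
U(E(4, -4), 6)/(((295 - 208)/(33 + 88))) = -15*(33 + 88)/(295 - 208) = -15/(87/121) = -15/(87*(1/121)) = -15/87/121 = -15*121/87 = -605/29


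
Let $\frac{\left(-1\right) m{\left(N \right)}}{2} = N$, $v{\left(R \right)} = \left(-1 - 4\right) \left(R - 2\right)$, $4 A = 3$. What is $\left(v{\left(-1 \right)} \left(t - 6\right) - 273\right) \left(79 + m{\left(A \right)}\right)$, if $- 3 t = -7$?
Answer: $-25420$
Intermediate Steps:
$A = \frac{3}{4}$ ($A = \frac{1}{4} \cdot 3 = \frac{3}{4} \approx 0.75$)
$t = \frac{7}{3}$ ($t = \left(- \frac{1}{3}\right) \left(-7\right) = \frac{7}{3} \approx 2.3333$)
$v{\left(R \right)} = 10 - 5 R$ ($v{\left(R \right)} = - 5 \left(-2 + R\right) = 10 - 5 R$)
$m{\left(N \right)} = - 2 N$
$\left(v{\left(-1 \right)} \left(t - 6\right) - 273\right) \left(79 + m{\left(A \right)}\right) = \left(\left(10 - -5\right) \left(\frac{7}{3} - 6\right) - 273\right) \left(79 - \frac{3}{2}\right) = \left(\left(10 + 5\right) \left(- \frac{11}{3}\right) - 273\right) \left(79 - \frac{3}{2}\right) = \left(15 \left(- \frac{11}{3}\right) - 273\right) \frac{155}{2} = \left(-55 - 273\right) \frac{155}{2} = \left(-328\right) \frac{155}{2} = -25420$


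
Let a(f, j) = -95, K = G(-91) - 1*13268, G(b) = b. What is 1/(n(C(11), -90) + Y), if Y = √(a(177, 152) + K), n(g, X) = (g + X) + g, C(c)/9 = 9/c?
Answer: -4554/1156759 - 3751*I*√14/2313518 ≈ -0.0039369 - 0.0060665*I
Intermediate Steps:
K = -13359 (K = -91 - 1*13268 = -91 - 13268 = -13359)
C(c) = 81/c (C(c) = 9*(9/c) = 81/c)
n(g, X) = X + 2*g (n(g, X) = (X + g) + g = X + 2*g)
Y = 31*I*√14 (Y = √(-95 - 13359) = √(-13454) = 31*I*√14 ≈ 115.99*I)
1/(n(C(11), -90) + Y) = 1/((-90 + 2*(81/11)) + 31*I*√14) = 1/((-90 + 162/11) + 31*I*√14) = 1/(-828/11 + 31*I*√14)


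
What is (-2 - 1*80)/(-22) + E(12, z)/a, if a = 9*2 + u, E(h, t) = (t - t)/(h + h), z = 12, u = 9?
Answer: 41/11 ≈ 3.7273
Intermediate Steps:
E(h, t) = 0 (E(h, t) = 0/((2*h)) = 0*(1/(2*h)) = 0)
a = 27 (a = 9*2 + 9 = 18 + 9 = 27)
(-2 - 1*80)/(-22) + E(12, z)/a = (-2 - 1*80)/(-22) + 0/27 = (-2 - 80)*(-1/22) + 0*(1/27) = -82*(-1/22) + 0 = 41/11 + 0 = 41/11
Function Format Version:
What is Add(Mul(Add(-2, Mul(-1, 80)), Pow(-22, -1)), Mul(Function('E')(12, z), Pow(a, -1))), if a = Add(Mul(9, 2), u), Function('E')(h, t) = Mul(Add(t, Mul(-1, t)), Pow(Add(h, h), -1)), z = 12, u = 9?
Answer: Rational(41, 11) ≈ 3.7273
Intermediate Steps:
Function('E')(h, t) = 0 (Function('E')(h, t) = Mul(0, Pow(Mul(2, h), -1)) = Mul(0, Mul(Rational(1, 2), Pow(h, -1))) = 0)
a = 27 (a = Add(Mul(9, 2), 9) = Add(18, 9) = 27)
Add(Mul(Add(-2, Mul(-1, 80)), Pow(-22, -1)), Mul(Function('E')(12, z), Pow(a, -1))) = Add(Mul(Add(-2, Mul(-1, 80)), Pow(-22, -1)), Mul(0, Pow(27, -1))) = Add(Mul(Add(-2, -80), Rational(-1, 22)), Mul(0, Rational(1, 27))) = Add(Mul(-82, Rational(-1, 22)), 0) = Add(Rational(41, 11), 0) = Rational(41, 11)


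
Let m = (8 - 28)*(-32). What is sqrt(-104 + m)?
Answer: 2*sqrt(134) ≈ 23.152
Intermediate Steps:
m = 640 (m = -20*(-32) = 640)
sqrt(-104 + m) = sqrt(-104 + 640) = sqrt(536) = 2*sqrt(134)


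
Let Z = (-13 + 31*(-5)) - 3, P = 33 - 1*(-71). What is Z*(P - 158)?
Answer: 9234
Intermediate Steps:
P = 104 (P = 33 + 71 = 104)
Z = -171 (Z = (-13 - 155) - 3 = -168 - 3 = -171)
Z*(P - 158) = -171*(104 - 158) = -171*(-54) = 9234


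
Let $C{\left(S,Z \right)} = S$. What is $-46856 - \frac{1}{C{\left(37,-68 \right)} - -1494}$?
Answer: $- \frac{71736537}{1531} \approx -46856.0$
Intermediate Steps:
$-46856 - \frac{1}{C{\left(37,-68 \right)} - -1494} = -46856 - \frac{1}{37 - -1494} = -46856 - \frac{1}{37 + \left(-3192 + 4686\right)} = -46856 - \frac{1}{37 + 1494} = -46856 - \frac{1}{1531} = - \frac{71736537}{1531}$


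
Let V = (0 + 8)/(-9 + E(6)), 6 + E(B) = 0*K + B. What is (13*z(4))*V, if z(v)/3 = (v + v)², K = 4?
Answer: -6656/3 ≈ -2218.7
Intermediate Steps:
E(B) = -6 + B (E(B) = -6 + (0*4 + B) = -6 + (0 + B) = -6 + B)
z(v) = 12*v² (z(v) = 3*(v + v)² = 3*(2*v)² = 3*(4*v²) = 12*v²)
V = -8/9 (V = (0 + 8)/(-9 + (-6 + 6)) = 8/(-9 + 0) = 8/(-9) = 8*(-⅑) = -8/9 ≈ -0.88889)
(13*z(4))*V = (13*(12*4²))*(-8/9) = (13*(12*16))*(-8/9) = (13*192)*(-8/9) = 2496*(-8/9) = -6656/3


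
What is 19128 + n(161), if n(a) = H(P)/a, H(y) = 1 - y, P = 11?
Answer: 3079598/161 ≈ 19128.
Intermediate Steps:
n(a) = -10/a (n(a) = (1 - 1*11)/a = (1 - 11)/a = -10/a)
19128 + n(161) = 19128 - 10/161 = 3079598/161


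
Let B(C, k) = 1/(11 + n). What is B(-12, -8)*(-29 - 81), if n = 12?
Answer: -110/23 ≈ -4.7826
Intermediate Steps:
B(C, k) = 1/23 (B(C, k) = 1/(11 + 12) = 1/23)
B(-12, -8)*(-29 - 81) = (-29 - 81)/23 = (1/23)*(-110) = -110/23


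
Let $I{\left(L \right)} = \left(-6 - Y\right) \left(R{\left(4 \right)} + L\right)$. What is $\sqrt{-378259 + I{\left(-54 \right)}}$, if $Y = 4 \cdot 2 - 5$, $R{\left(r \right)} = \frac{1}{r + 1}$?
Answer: $\frac{i \sqrt{9444370}}{5} \approx 614.63 i$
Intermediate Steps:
$R{\left(r \right)} = \frac{1}{1 + r}$
$Y = 3$ ($Y = 8 - 5 = 3$)
$I{\left(L \right)} = - \frac{9}{5} - 9 L$ ($I{\left(L \right)} = \left(-6 - 3\right) \left(\frac{1}{1 + 4} + L\right) = \left(-6 - 3\right) \left(\frac{1}{5} + L\right) = - 9 \left(\frac{1}{5} + L\right) = - \frac{9}{5} - 9 L$)
$\sqrt{-378259 + I{\left(-54 \right)}} = \sqrt{-378259 - - \frac{2421}{5}} = \sqrt{-378259 + \left(- \frac{9}{5} + 486\right)} = \sqrt{-378259 + \frac{2421}{5}} = \sqrt{- \frac{1888874}{5}} = \frac{i \sqrt{9444370}}{5}$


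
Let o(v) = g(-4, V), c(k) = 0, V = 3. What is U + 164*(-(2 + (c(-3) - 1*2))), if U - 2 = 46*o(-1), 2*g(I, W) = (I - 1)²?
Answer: 577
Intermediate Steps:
g(I, W) = (-1 + I)²/2 (g(I, W) = (I - 1)²/2 = (-1 + I)²/2)
o(v) = 25/2 (o(v) = (-1 - 4)²/2 = (½)*(-5)² = (½)*25 = 25/2)
U = 577 (U = 2 + 46*(25/2) = 2 + 575 = 577)
U + 164*(-(2 + (c(-3) - 1*2))) = 577 + 164*(-(2 + (0 - 1*2))) = 577 + 164*(-(2 + (0 - 2))) = 577 + 164*(-(2 - 2)) = 577 + 164*(-1*0) = 577 + 164*0 = 577 + 0 = 577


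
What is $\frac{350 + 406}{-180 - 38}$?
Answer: $- \frac{378}{109} \approx -3.4679$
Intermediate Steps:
$\frac{350 + 406}{-180 - 38} = \frac{756}{-218} = 756 \left(- \frac{1}{218}\right) = - \frac{378}{109}$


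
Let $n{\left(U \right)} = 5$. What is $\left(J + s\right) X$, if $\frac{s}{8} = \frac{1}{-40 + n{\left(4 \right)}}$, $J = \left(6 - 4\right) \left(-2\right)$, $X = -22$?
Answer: $\frac{3256}{35} \approx 93.029$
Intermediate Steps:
$J = -4$ ($J = 2 \left(-2\right) = -4$)
$s = - \frac{8}{35}$ ($s = \frac{8}{-40 + 5} = \frac{8}{-35} = 8 \left(- \frac{1}{35}\right) = - \frac{8}{35} \approx -0.22857$)
$\left(J + s\right) X = \left(-4 - \frac{8}{35}\right) \left(-22\right) = \left(- \frac{148}{35}\right) \left(-22\right) = \frac{3256}{35}$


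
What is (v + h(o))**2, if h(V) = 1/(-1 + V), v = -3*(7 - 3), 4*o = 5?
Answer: 64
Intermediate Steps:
o = 5/4 (o = (1/4)*5 = 5/4 ≈ 1.2500)
v = -12 (v = -3*4 = -12)
(v + h(o))**2 = (-12 + 1/(-1 + 5/4))**2 = (-12 + 1/(1/4))**2 = (-12 + 4)**2 = (-8)**2 = 64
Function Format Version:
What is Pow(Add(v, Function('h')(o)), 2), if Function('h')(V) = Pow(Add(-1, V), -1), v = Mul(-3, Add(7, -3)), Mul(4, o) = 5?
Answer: 64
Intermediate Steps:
o = Rational(5, 4) (o = Mul(Rational(1, 4), 5) = Rational(5, 4) ≈ 1.2500)
v = -12 (v = Mul(-3, 4) = -12)
Pow(Add(v, Function('h')(o)), 2) = Pow(Add(-12, Pow(Add(-1, Rational(5, 4)), -1)), 2) = Pow(Add(-12, Pow(Rational(1, 4), -1)), 2) = Pow(Add(-12, 4), 2) = Pow(-8, 2) = 64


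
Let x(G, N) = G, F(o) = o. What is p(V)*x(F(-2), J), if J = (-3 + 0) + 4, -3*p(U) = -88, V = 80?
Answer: -176/3 ≈ -58.667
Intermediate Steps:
p(U) = 88/3 (p(U) = -⅓*(-88) = 88/3)
J = 1 (J = -3 + 4 = 1)
p(V)*x(F(-2), J) = (88/3)*(-2) = -176/3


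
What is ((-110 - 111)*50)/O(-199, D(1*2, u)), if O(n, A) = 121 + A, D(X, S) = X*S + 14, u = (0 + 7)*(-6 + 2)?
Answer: -11050/79 ≈ -139.87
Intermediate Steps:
u = -28 (u = 7*(-4) = -28)
D(X, S) = 14 + S*X (D(X, S) = S*X + 14 = 14 + S*X)
((-110 - 111)*50)/O(-199, D(1*2, u)) = ((-110 - 111)*50)/(121 + (14 - 28*2)) = (-221*50)/(121 + (14 - 28*2)) = -11050/(121 + (14 - 56)) = -11050/(121 - 42) = -11050/79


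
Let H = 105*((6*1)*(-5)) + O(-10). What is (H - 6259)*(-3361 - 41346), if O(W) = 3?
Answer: 420514042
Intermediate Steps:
H = -3147 (H = 105*((6*1)*(-5)) + 3 = 105*(6*(-5)) + 3 = 105*(-30) + 3 = -3150 + 3 = -3147)
(H - 6259)*(-3361 - 41346) = (-3147 - 6259)*(-3361 - 41346) = -9406*(-44707) = 420514042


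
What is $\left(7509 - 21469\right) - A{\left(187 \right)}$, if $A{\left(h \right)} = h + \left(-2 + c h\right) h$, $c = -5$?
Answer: $161072$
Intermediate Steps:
$A{\left(h \right)} = h + h \left(-2 - 5 h\right)$ ($A{\left(h \right)} = h + \left(-2 - 5 h\right) h = h + h \left(-2 - 5 h\right)$)
$\left(7509 - 21469\right) - A{\left(187 \right)} = \left(7509 - 21469\right) - \left(-1\right) 187 \left(1 + 5 \cdot 187\right) = -13960 - \left(-1\right) 187 \left(1 + 935\right) = -13960 - \left(-1\right) 187 \cdot 936 = -13960 - -175032 = -13960 + 175032 = 161072$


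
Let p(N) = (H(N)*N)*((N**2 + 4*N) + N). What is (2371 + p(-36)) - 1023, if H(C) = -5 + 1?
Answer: 162052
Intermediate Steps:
H(C) = -4
p(N) = -4*N*(N**2 + 5*N) (p(N) = (-4*N)*((N**2 + 4*N) + N) = (-4*N)*(N**2 + 5*N) = -4*N*(N**2 + 5*N))
(2371 + p(-36)) - 1023 = (2371 + 4*(-36)**2*(-5 - 1*(-36))) - 1023 = (2371 + 4*1296*(-5 + 36)) - 1023 = (2371 + 4*1296*31) - 1023 = (2371 + 160704) - 1023 = 163075 - 1023 = 162052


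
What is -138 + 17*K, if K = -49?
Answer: -971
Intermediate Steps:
-138 + 17*K = -138 + 17*(-49) = -138 - 833 = -971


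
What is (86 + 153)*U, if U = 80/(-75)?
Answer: -3824/15 ≈ -254.93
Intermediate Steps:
U = -16/15 (U = 80*(-1/75) = -16/15 ≈ -1.0667)
(86 + 153)*U = (86 + 153)*(-16/15) = 239*(-16/15) = -3824/15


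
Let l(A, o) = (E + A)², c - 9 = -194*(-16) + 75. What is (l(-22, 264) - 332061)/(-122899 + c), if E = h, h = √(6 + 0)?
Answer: 331571/119711 + 44*√6/119711 ≈ 2.7707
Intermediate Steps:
h = √6 ≈ 2.4495
E = √6 ≈ 2.4495
c = 3188 (c = 9 + (-194*(-16) + 75) = 9 + (3104 + 75) = 9 + 3179 = 3188)
l(A, o) = (A + √6)² (l(A, o) = (√6 + A)² = (A + √6)²)
(l(-22, 264) - 332061)/(-122899 + c) = ((-22 + √6)² - 332061)/(-122899 + 3188) = (-332061 + (-22 + √6)²)/(-119711) = (-332061 + (-22 + √6)²)*(-1/119711) = 332061/119711 - (-22 + √6)²/119711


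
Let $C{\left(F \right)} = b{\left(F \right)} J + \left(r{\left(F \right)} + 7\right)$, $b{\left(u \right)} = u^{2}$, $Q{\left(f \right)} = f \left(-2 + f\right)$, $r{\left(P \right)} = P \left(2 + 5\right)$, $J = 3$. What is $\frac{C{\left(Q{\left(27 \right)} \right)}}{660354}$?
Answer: $\frac{1371607}{660354} \approx 2.0771$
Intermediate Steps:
$r{\left(P \right)} = 7 P$ ($r{\left(P \right)} = P 7 = 7 P$)
$C{\left(F \right)} = 7 + 3 F^{2} + 7 F$ ($C{\left(F \right)} = F^{2} \cdot 3 + \left(7 F + 7\right) = 3 F^{2} + \left(7 + 7 F\right) = 7 + 3 F^{2} + 7 F$)
$\frac{C{\left(Q{\left(27 \right)} \right)}}{660354} = \frac{7 + 3 \left(27 \left(-2 + 27\right)\right)^{2} + 7 \cdot 27 \left(-2 + 27\right)}{660354} = \left(7 + 3 \left(27 \cdot 25\right)^{2} + 7 \cdot 27 \cdot 25\right) \frac{1}{660354} = \left(7 + 3 \cdot 675^{2} + 7 \cdot 675\right) \frac{1}{660354} = \left(7 + 3 \cdot 455625 + 4725\right) \frac{1}{660354} = \left(7 + 1366875 + 4725\right) \frac{1}{660354} = 1371607 \cdot \frac{1}{660354} = \frac{1371607}{660354}$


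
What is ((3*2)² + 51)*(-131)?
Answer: -11397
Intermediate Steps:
((3*2)² + 51)*(-131) = (6² + 51)*(-131) = (36 + 51)*(-131) = 87*(-131) = -11397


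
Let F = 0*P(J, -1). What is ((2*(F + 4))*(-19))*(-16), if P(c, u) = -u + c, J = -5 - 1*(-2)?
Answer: 2432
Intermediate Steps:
J = -3 (J = -5 + 2 = -3)
P(c, u) = c - u
F = 0 (F = 0*(-3 - 1*(-1)) = 0*(-3 + 1) = 0*(-2) = 0)
((2*(F + 4))*(-19))*(-16) = ((2*(0 + 4))*(-19))*(-16) = ((2*4)*(-19))*(-16) = (8*(-19))*(-16) = -152*(-16) = 2432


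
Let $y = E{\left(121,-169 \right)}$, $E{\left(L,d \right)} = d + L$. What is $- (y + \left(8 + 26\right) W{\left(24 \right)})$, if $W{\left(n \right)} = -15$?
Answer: $558$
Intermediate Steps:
$E{\left(L,d \right)} = L + d$
$y = -48$ ($y = 121 - 169 = -48$)
$- (y + \left(8 + 26\right) W{\left(24 \right)}) = - (-48 + \left(8 + 26\right) \left(-15\right)) = - (-48 + 34 \left(-15\right)) = - (-48 - 510) = \left(-1\right) \left(-558\right) = 558$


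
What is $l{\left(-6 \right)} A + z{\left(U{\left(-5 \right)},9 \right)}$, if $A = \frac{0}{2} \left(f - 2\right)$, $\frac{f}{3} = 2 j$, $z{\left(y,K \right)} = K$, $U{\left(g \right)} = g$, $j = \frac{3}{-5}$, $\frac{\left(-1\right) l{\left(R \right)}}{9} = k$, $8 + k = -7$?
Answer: $9$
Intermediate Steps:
$k = -15$ ($k = -8 - 7 = -15$)
$l{\left(R \right)} = 135$ ($l{\left(R \right)} = \left(-9\right) \left(-15\right) = 135$)
$j = - \frac{3}{5}$ ($j = 3 \left(- \frac{1}{5}\right) = - \frac{3}{5} \approx -0.6$)
$f = - \frac{18}{5}$ ($f = 3 \cdot 2 \left(- \frac{3}{5}\right) = 3 \left(- \frac{6}{5}\right) = - \frac{18}{5} \approx -3.6$)
$A = 0$ ($A = \frac{0}{2} \left(- \frac{18}{5} - 2\right) = 0 \cdot \frac{1}{2} \left(- \frac{28}{5}\right) = 0 \left(- \frac{28}{5}\right) = 0$)
$l{\left(-6 \right)} A + z{\left(U{\left(-5 \right)},9 \right)} = 135 \cdot 0 + 9 = 0 + 9 = 9$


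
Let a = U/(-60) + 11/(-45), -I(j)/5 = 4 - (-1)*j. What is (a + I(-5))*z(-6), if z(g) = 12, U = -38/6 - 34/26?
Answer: 11426/195 ≈ 58.595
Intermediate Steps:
U = -298/39 (U = -38*⅙ - 34*1/26 = -19/3 - 17/13 = -298/39 ≈ -7.6410)
I(j) = -20 - 5*j (I(j) = -5*(4 - (-1)*j) = -5*(4 + j) = -20 - 5*j)
a = -137/1170 (a = -298/39/(-60) + 11/(-45) = -298/39*(-1/60) + 11*(-1/45) = 149/1170 - 11/45 = -137/1170 ≈ -0.11709)
(a + I(-5))*z(-6) = (-137/1170 + (-20 - 5*(-5)))*12 = (-137/1170 + (-20 + 25))*12 = (-137/1170 + 5)*12 = (5713/1170)*12 = 11426/195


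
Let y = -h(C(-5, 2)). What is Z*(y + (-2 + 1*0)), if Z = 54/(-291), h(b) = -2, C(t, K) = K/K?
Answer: 0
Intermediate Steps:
C(t, K) = 1
y = 2 (y = -1*(-2) = 2)
Z = -18/97 (Z = 54*(-1/291) = -18/97 ≈ -0.18557)
Z*(y + (-2 + 1*0)) = -18*(2 + (-2 + 1*0))/97 = -18*(2 + (-2 + 0))/97 = -18*(2 - 2)/97 = -18/97*0 = 0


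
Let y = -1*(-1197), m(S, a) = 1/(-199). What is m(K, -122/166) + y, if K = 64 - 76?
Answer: 238202/199 ≈ 1197.0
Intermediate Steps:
K = -12
m(S, a) = -1/199
y = 1197
m(K, -122/166) + y = -1/199 + 1197 = 238202/199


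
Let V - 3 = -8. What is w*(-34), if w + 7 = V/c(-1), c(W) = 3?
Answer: 884/3 ≈ 294.67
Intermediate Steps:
V = -5 (V = 3 - 8 = -5)
w = -26/3 (w = -7 - 5/3 = -26/3 ≈ -8.6667)
w*(-34) = -26/3*(-34) = 884/3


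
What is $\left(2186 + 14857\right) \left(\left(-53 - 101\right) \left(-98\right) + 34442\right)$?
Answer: $844207962$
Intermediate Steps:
$\left(2186 + 14857\right) \left(\left(-53 - 101\right) \left(-98\right) + 34442\right) = 17043 \left(\left(-154\right) \left(-98\right) + 34442\right) = 17043 \left(15092 + 34442\right) = 17043 \cdot 49534 = 844207962$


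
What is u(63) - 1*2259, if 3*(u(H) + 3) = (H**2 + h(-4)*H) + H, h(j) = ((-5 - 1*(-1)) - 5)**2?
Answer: 783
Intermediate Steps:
h(j) = 81 (h(j) = ((-5 + 1) - 5)**2 = (-4 - 5)**2 = (-9)**2 = 81)
u(H) = -3 + H**2/3 + 82*H/3 (u(H) = -3 + ((H**2 + 81*H) + H)/3 = -3 + (H**2 + 82*H)/3 = -3 + (H**2/3 + 82*H/3) = -3 + H**2/3 + 82*H/3)
u(63) - 1*2259 = (-3 + (1/3)*63**2 + (82/3)*63) - 1*2259 = (-3 + (1/3)*3969 + 1722) - 2259 = (-3 + 1323 + 1722) - 2259 = 3042 - 2259 = 783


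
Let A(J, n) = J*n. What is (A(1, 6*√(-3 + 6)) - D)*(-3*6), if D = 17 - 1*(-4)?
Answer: 378 - 108*√3 ≈ 190.94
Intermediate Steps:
D = 21 (D = 17 + 4 = 21)
(A(1, 6*√(-3 + 6)) - D)*(-3*6) = (1*(6*√(-3 + 6)) - 1*21)*(-3*6) = (1*(6*√3) - 21)*(-18) = (6*√3 - 21)*(-18) = (-21 + 6*√3)*(-18) = 378 - 108*√3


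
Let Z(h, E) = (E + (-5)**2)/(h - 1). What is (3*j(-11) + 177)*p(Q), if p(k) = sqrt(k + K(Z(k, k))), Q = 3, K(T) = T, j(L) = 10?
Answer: 207*sqrt(17) ≈ 853.48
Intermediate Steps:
Z(h, E) = (25 + E)/(-1 + h) (Z(h, E) = (E + 25)/(-1 + h) = (25 + E)/(-1 + h))
p(k) = sqrt(k + (25 + k)/(-1 + k))
(3*j(-11) + 177)*p(Q) = (3*10 + 177)*sqrt((25 + 3**2)/(-1 + 3)) = (30 + 177)*sqrt((25 + 9)/2) = 207*sqrt((1/2)*34) = 207*sqrt(17)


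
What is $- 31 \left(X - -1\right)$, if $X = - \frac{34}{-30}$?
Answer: $- \frac{992}{15} \approx -66.133$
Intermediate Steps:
$X = \frac{17}{15}$ ($X = \left(-34\right) \left(- \frac{1}{30}\right) = \frac{17}{15} \approx 1.1333$)
$- 31 \left(X - -1\right) = - 31 \left(\frac{17}{15} - -1\right) = - 31 \left(\frac{17}{15} + 1\right) = \left(-31\right) \frac{32}{15} = - \frac{992}{15}$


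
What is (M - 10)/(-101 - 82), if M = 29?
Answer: -19/183 ≈ -0.10383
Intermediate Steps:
(M - 10)/(-101 - 82) = (29 - 10)/(-101 - 82) = 19/(-183) = 19*(-1/183) = -19/183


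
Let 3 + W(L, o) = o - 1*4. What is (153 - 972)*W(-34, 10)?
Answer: -2457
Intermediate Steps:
W(L, o) = -7 + o (W(L, o) = -3 + (o - 1*4) = -3 + (o - 4) = -3 + (-4 + o) = -7 + o)
(153 - 972)*W(-34, 10) = (153 - 972)*(-7 + 10) = -819*3 = -2457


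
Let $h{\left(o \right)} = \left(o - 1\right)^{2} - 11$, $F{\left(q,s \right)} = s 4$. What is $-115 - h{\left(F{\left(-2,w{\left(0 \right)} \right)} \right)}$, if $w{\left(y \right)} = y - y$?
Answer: $-105$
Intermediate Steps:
$w{\left(y \right)} = 0$
$F{\left(q,s \right)} = 4 s$
$h{\left(o \right)} = -11 + \left(-1 + o\right)^{2}$ ($h{\left(o \right)} = \left(-1 + o\right)^{2} - 11 = -11 + \left(-1 + o\right)^{2}$)
$-115 - h{\left(F{\left(-2,w{\left(0 \right)} \right)} \right)} = -115 - \left(-11 + \left(-1 + 4 \cdot 0\right)^{2}\right) = -115 - \left(-11 + \left(-1 + 0\right)^{2}\right) = -115 - \left(-11 + \left(-1\right)^{2}\right) = -115 - \left(-11 + 1\right) = -115 - -10 = -115 + 10 = -105$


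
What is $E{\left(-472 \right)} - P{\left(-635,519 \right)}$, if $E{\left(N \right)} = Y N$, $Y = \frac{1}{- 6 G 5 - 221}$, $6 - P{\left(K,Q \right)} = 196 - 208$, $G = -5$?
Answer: $- \frac{806}{71} \approx -11.352$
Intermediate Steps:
$P{\left(K,Q \right)} = 18$ ($P{\left(K,Q \right)} = 6 - \left(196 - 208\right) = 6 - -12 = 6 + 12 = 18$)
$Y = - \frac{1}{71}$ ($Y = \frac{1}{\left(-6\right) \left(-5\right) 5 - 221} = \frac{1}{30 \cdot 5 - 221} = \frac{1}{150 - 221} = \frac{1}{-71} = - \frac{1}{71} \approx -0.014085$)
$E{\left(N \right)} = - \frac{N}{71}$
$E{\left(-472 \right)} - P{\left(-635,519 \right)} = \left(- \frac{1}{71}\right) \left(-472\right) - 18 = \frac{472}{71} - 18 = - \frac{806}{71}$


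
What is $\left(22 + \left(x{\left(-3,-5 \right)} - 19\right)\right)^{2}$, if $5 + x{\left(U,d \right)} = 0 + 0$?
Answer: $4$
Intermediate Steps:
$x{\left(U,d \right)} = -5$ ($x{\left(U,d \right)} = -5 + \left(0 + 0\right) = -5 + 0 = -5$)
$\left(22 + \left(x{\left(-3,-5 \right)} - 19\right)\right)^{2} = \left(22 - 24\right)^{2} = \left(-2\right)^{2} = 4$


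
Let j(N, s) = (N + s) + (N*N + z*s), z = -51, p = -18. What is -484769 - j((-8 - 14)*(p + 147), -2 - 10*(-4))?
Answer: -8534275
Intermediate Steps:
j(N, s) = N + N² - 50*s (j(N, s) = (N + s) + (N*N - 51*s) = (N + s) + (N² - 51*s) = N + N² - 50*s)
-484769 - j((-8 - 14)*(p + 147), -2 - 10*(-4)) = -484769 - ((-8 - 14)*(-18 + 147) + ((-8 - 14)*(-18 + 147))² - 50*(-2 - 10*(-4))) = -484769 - (-22*129 + (-22*129)² - 50*(-2 + 40)) = -484769 - (-2838 + (-2838)² - 50*38) = -484769 - (-2838 + 8054244 - 1900) = -484769 - 1*8049506 = -484769 - 8049506 = -8534275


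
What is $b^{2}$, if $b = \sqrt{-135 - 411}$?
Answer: $-546$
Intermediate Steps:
$b = i \sqrt{546}$ ($b = \sqrt{-546} = i \sqrt{546} \approx 23.367 i$)
$b^{2} = \left(i \sqrt{546}\right)^{2} = -546$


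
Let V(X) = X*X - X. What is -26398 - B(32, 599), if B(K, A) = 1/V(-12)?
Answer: -4118089/156 ≈ -26398.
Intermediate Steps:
V(X) = X² - X
B(K, A) = 1/156 (B(K, A) = 1/(-12*(-1 - 12)) = 1/(-12*(-13)) = 1/156)
-26398 - B(32, 599) = -26398 - 1*1/156 = -26398 - 1/156 = -4118089/156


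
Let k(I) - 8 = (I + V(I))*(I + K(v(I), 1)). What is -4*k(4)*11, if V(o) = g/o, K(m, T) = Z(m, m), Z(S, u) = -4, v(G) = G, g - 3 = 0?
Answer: -352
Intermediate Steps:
g = 3 (g = 3 + 0 = 3)
K(m, T) = -4
V(o) = 3/o
k(I) = 8 + (-4 + I)*(I + 3/I) (k(I) = 8 + (I + 3/I)*(I - 4) = 8 + (I + 3/I)*(-4 + I) = 8 + (-4 + I)*(I + 3/I))
-4*k(4)*11 = -4*(11 + 4² - 12/4 - 4*4)*11 = -4*(11 + 16 - 12*¼ - 16)*11 = -4*(11 + 16 - 3 - 16)*11 = -4*8*11 = -32*11 = -352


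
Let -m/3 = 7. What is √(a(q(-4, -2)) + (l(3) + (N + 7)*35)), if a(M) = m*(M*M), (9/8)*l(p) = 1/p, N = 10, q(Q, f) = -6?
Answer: I*√13017/9 ≈ 12.677*I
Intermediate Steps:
m = -21 (m = -3*7 = -21)
l(p) = 8/(9*p)
a(M) = -21*M² (a(M) = -21*M*M = -21*M²)
√(a(q(-4, -2)) + (l(3) + (N + 7)*35)) = √(-21*(-6)² + ((8/9)/3 + (10 + 7)*35)) = √(-21*36 + ((8/9)*(⅓) + 17*35)) = √(-756 + (8/27 + 595)) = √(-756 + 16073/27) = √(-4339/27) = I*√13017/9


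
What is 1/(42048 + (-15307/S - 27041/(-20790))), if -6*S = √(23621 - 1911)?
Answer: 805251420269010/33852818700914516099 - 81012909780*√21710/33852818700914516099 ≈ 2.3434e-5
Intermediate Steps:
S = -√21710/6 (S = -√(23621 - 1911)/6 = -√21710/6 ≈ -24.557)
1/(42048 + (-15307/S - 27041/(-20790))) = 1/(42048 + (-15307*(-3*√21710/10855) - 27041/(-20790))) = 1/(42048 + (-(-45921)*√21710/10855 - 27041*(-1/20790))) = 1/(42048 + (45921*√21710/10855 + 3863/2970)) = 1/(42048 + (3863/2970 + 45921*√21710/10855)) = 1/(124886423/2970 + 45921*√21710/10855)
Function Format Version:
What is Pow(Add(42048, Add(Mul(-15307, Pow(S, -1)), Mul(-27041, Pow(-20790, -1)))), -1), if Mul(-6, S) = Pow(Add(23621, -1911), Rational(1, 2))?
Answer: Add(Rational(805251420269010, 33852818700914516099), Mul(Rational(-81012909780, 33852818700914516099), Pow(21710, Rational(1, 2)))) ≈ 2.3434e-5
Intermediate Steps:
S = Mul(Rational(-1, 6), Pow(21710, Rational(1, 2))) (S = Mul(Rational(-1, 6), Pow(Add(23621, -1911), Rational(1, 2))) = Mul(Rational(-1, 6), Pow(21710, Rational(1, 2))) ≈ -24.557)
Pow(Add(42048, Add(Mul(-15307, Pow(S, -1)), Mul(-27041, Pow(-20790, -1)))), -1) = Pow(Add(42048, Add(Mul(-15307, Pow(Mul(Rational(-1, 6), Pow(21710, Rational(1, 2))), -1)), Mul(-27041, Pow(-20790, -1)))), -1) = Pow(Add(42048, Add(Mul(-15307, Mul(Rational(-3, 10855), Pow(21710, Rational(1, 2)))), Mul(-27041, Rational(-1, 20790)))), -1) = Pow(Add(42048, Add(Mul(Rational(45921, 10855), Pow(21710, Rational(1, 2))), Rational(3863, 2970))), -1) = Pow(Add(42048, Add(Rational(3863, 2970), Mul(Rational(45921, 10855), Pow(21710, Rational(1, 2))))), -1) = Pow(Add(Rational(124886423, 2970), Mul(Rational(45921, 10855), Pow(21710, Rational(1, 2)))), -1)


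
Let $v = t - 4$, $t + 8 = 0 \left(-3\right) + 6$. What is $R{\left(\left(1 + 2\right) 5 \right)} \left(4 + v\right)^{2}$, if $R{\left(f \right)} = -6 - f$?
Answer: $-84$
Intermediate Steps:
$t = -2$ ($t = -8 + \left(0 \left(-3\right) + 6\right) = -8 + \left(0 + 6\right) = -8 + 6 = -2$)
$v = -6$ ($v = -2 - 4 = -6$)
$R{\left(\left(1 + 2\right) 5 \right)} \left(4 + v\right)^{2} = \left(-6 - \left(1 + 2\right) 5\right) \left(4 - 6\right)^{2} = \left(-6 - 3 \cdot 5\right) \left(-2\right)^{2} = \left(-6 - 15\right) 4 = \left(-21\right) 4 = -84$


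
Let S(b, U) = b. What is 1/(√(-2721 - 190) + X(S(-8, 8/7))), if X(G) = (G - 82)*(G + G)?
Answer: -I/(√2911 - 1440*I) ≈ 0.00069347 - 2.5983e-5*I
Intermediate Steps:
X(G) = 2*G*(-82 + G) (X(G) = (-82 + G)*(2*G) = 2*G*(-82 + G))
1/(√(-2721 - 190) + X(S(-8, 8/7))) = 1/(√(-2721 - 190) + 2*(-8)*(-82 - 8)) = 1/(√(-2911) + 2*(-8)*(-90)) = 1/(I*√2911 + 1440) = 1/(1440 + I*√2911)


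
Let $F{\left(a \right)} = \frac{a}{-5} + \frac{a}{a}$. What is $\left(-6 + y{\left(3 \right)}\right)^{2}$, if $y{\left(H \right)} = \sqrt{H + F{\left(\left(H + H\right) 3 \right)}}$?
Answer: $\frac{\left(30 - \sqrt{10}\right)^{2}}{25} \approx 28.811$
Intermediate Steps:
$F{\left(a \right)} = 1 - \frac{a}{5}$ ($F{\left(a \right)} = a \left(- \frac{1}{5}\right) + 1 = - \frac{a}{5} + 1 = 1 - \frac{a}{5}$)
$y{\left(H \right)} = \sqrt{1 - \frac{H}{5}}$ ($y{\left(H \right)} = \sqrt{H - \left(-1 + \frac{\left(H + H\right) 3}{5}\right)} = \sqrt{H - \left(-1 + \frac{2 H 3}{5}\right)} = \sqrt{H - \left(-1 + \frac{6 H}{5}\right)} = \sqrt{1 - \frac{H}{5}}$)
$\left(-6 + y{\left(3 \right)}\right)^{2} = \left(-6 + \frac{\sqrt{25 - 15}}{5}\right)^{2} = \left(-6 + \frac{\sqrt{10}}{5}\right)^{2}$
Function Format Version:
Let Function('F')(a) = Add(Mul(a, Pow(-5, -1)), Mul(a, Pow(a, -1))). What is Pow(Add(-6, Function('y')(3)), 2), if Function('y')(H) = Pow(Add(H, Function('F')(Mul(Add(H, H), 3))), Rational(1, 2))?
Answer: Mul(Rational(1, 25), Pow(Add(30, Mul(-1, Pow(10, Rational(1, 2)))), 2)) ≈ 28.811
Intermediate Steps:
Function('F')(a) = Add(1, Mul(Rational(-1, 5), a)) (Function('F')(a) = Add(Mul(a, Rational(-1, 5)), 1) = Add(Mul(Rational(-1, 5), a), 1) = Add(1, Mul(Rational(-1, 5), a)))
Function('y')(H) = Pow(Add(1, Mul(Rational(-1, 5), H)), Rational(1, 2)) (Function('y')(H) = Pow(Add(H, Add(1, Mul(Rational(-1, 5), Mul(Add(H, H), 3)))), Rational(1, 2)) = Pow(Add(H, Add(1, Mul(Rational(-1, 5), Mul(Mul(2, H), 3)))), Rational(1, 2)) = Pow(Add(H, Add(1, Mul(Rational(-1, 5), Mul(6, H)))), Rational(1, 2)) = Pow(Add(H, Add(1, Mul(Rational(-6, 5), H))), Rational(1, 2)) = Pow(Add(1, Mul(Rational(-1, 5), H)), Rational(1, 2)))
Pow(Add(-6, Function('y')(3)), 2) = Pow(Add(-6, Mul(Rational(1, 5), Pow(Add(25, Mul(-5, 3)), Rational(1, 2)))), 2) = Pow(Add(-6, Mul(Rational(1, 5), Pow(Add(25, -15), Rational(1, 2)))), 2) = Pow(Add(-6, Mul(Rational(1, 5), Pow(10, Rational(1, 2)))), 2)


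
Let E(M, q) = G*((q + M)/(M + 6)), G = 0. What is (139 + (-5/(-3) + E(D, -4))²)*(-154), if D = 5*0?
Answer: -196504/9 ≈ -21834.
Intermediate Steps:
D = 0
E(M, q) = 0 (E(M, q) = 0*((q + M)/(M + 6)) = 0*((M + q)/(6 + M)) = 0)
(139 + (-5/(-3) + E(D, -4))²)*(-154) = (139 + (-5/(-3) + 0)²)*(-154) = (139 + (-5*(-⅓) + 0)²)*(-154) = (139 + (5/3 + 0)²)*(-154) = (139 + (5/3)²)*(-154) = (139 + 25/9)*(-154) = (1276/9)*(-154) = -196504/9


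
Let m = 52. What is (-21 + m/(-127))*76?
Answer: -206644/127 ≈ -1627.1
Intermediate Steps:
(-21 + m/(-127))*76 = (-21 + 52/(-127))*76 = (-21 + 52*(-1/127))*76 = (-21 - 52/127)*76 = -2719/127*76 = -206644/127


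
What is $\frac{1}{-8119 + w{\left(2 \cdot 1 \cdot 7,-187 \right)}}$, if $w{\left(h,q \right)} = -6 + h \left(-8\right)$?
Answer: $- \frac{1}{8237} \approx -0.0001214$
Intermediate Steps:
$w{\left(h,q \right)} = -6 - 8 h$
$\frac{1}{-8119 + w{\left(2 \cdot 1 \cdot 7,-187 \right)}} = \frac{1}{-8119 - \left(6 + 8 \cdot 2 \cdot 1 \cdot 7\right)} = \frac{1}{-8119 - \left(6 + 8 \cdot 2 \cdot 7\right)} = \frac{1}{-8119 - 118} = \frac{1}{-8237} = - \frac{1}{8237}$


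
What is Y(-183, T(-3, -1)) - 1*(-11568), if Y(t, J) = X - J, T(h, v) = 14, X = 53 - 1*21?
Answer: 11586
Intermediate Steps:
X = 32 (X = 53 - 21 = 32)
Y(t, J) = 32 - J
Y(-183, T(-3, -1)) - 1*(-11568) = (32 - 1*14) - 1*(-11568) = (32 - 14) + 11568 = 18 + 11568 = 11586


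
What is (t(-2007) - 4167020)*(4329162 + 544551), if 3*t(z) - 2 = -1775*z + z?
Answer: -14524704465440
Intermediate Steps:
t(z) = ⅔ - 1774*z/3 (t(z) = ⅔ + (-1775*z + z)/3 = ⅔ + (-1774*z)/3 = ⅔ - 1774*z/3)
(t(-2007) - 4167020)*(4329162 + 544551) = ((⅔ - 1774/3*(-2007)) - 4167020)*(4329162 + 544551) = ((⅔ + 1186806) - 4167020)*4873713 = (3560420/3 - 4167020)*4873713 = -8940640/3*4873713 = -14524704465440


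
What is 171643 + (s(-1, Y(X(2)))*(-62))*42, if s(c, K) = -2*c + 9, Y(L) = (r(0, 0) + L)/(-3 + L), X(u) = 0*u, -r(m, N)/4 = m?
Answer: 142999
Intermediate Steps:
r(m, N) = -4*m
X(u) = 0
Y(L) = L/(-3 + L) (Y(L) = (-4*0 + L)/(-3 + L) = (0 + L)/(-3 + L) = L/(-3 + L))
s(c, K) = 9 - 2*c
171643 + (s(-1, Y(X(2)))*(-62))*42 = 171643 + ((9 - 2*(-1))*(-62))*42 = 171643 + ((9 + 2)*(-62))*42 = 171643 + (11*(-62))*42 = 171643 - 682*42 = 171643 - 28644 = 142999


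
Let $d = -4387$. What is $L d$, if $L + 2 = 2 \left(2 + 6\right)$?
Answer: $-61418$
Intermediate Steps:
$L = 14$ ($L = -2 + 2 \left(2 + 6\right) = -2 + 2 \cdot 8 = -2 + 16 = 14$)
$L d = 14 \left(-4387\right) = -61418$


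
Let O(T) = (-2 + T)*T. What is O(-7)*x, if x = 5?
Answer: 315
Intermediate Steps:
O(T) = T*(-2 + T)
O(-7)*x = -7*(-2 - 7)*5 = -7*(-9)*5 = 63*5 = 315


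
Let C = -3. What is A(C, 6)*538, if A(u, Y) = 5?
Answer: 2690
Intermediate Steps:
A(C, 6)*538 = 5*538 = 2690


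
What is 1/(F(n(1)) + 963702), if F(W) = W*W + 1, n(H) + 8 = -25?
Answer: 1/964792 ≈ 1.0365e-6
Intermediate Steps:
n(H) = -33 (n(H) = -8 - 25 = -33)
F(W) = 1 + W**2 (F(W) = W**2 + 1 = 1 + W**2)
1/(F(n(1)) + 963702) = 1/((1 + (-33)**2) + 963702) = 1/((1 + 1089) + 963702) = 1/(1090 + 963702) = 1/964792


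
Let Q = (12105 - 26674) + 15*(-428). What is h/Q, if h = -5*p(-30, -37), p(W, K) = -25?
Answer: -125/20989 ≈ -0.0059555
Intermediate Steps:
h = 125 (h = -5*(-25) = 125)
Q = -20989 (Q = -14569 - 6420 = -20989)
h/Q = 125/(-20989) = 125*(-1/20989) = -125/20989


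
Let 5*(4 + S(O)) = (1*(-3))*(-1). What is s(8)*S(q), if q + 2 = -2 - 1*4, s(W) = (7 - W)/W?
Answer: 17/40 ≈ 0.42500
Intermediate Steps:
s(W) = (7 - W)/W
q = -8 (q = -2 + (-2 - 1*4) = -2 + (-2 - 4) = -2 - 6 = -8)
S(O) = -17/5 (S(O) = -4 + ((1*(-3))*(-1))/5 = -4 + (-3*(-1))/5 = -4 + (⅕)*3 = -4 + ⅗ = -17/5)
s(8)*S(q) = ((7 - 1*8)/8)*(-17/5) = ((7 - 8)/8)*(-17/5) = ((⅛)*(-1))*(-17/5) = -⅛*(-17/5) = 17/40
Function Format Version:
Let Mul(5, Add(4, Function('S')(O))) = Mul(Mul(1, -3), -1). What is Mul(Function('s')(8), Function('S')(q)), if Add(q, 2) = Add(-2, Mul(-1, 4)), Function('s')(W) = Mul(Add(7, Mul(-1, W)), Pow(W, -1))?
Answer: Rational(17, 40) ≈ 0.42500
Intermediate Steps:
Function('s')(W) = Mul(Pow(W, -1), Add(7, Mul(-1, W)))
q = -8 (q = Add(-2, Add(-2, Mul(-1, 4))) = Add(-2, Add(-2, -4)) = Add(-2, -6) = -8)
Function('S')(O) = Rational(-17, 5) (Function('S')(O) = Add(-4, Mul(Rational(1, 5), Mul(Mul(1, -3), -1))) = Add(-4, Mul(Rational(1, 5), Mul(-3, -1))) = Add(-4, Mul(Rational(1, 5), 3)) = Add(-4, Rational(3, 5)) = Rational(-17, 5))
Mul(Function('s')(8), Function('S')(q)) = Mul(Mul(Pow(8, -1), Add(7, Mul(-1, 8))), Rational(-17, 5)) = Mul(Mul(Rational(1, 8), Add(7, -8)), Rational(-17, 5)) = Mul(Mul(Rational(1, 8), -1), Rational(-17, 5)) = Mul(Rational(-1, 8), Rational(-17, 5)) = Rational(17, 40)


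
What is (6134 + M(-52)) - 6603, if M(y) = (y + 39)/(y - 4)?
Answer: -26251/56 ≈ -468.77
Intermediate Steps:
M(y) = (39 + y)/(-4 + y)
(6134 + M(-52)) - 6603 = (6134 + (39 - 52)/(-4 - 52)) - 6603 = (6134 - 13/(-56)) - 6603 = (6134 - 1/56*(-13)) - 6603 = (6134 + 13/56) - 6603 = 343517/56 - 6603 = -26251/56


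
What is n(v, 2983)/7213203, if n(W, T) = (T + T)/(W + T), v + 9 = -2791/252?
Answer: 167048/598420945819 ≈ 2.7915e-7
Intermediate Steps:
v = -5059/252 (v = -9 - 2791/252 = -5059/252 ≈ -20.075)
n(W, T) = 2*T/(T + W) (n(W, T) = (2*T)/(T + W) = 2*T/(T + W))
n(v, 2983)/7213203 = (2*2983/(2983 - 5059/252))/7213203 = (2*2983/(746657/252))*(1/7213203) = (2*2983*(252/746657))*(1/7213203) = (1503432/746657)*(1/7213203) = 167048/598420945819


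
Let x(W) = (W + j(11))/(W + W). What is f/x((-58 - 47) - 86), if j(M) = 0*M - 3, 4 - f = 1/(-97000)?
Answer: 74108191/9409000 ≈ 7.8763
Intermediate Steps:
f = 388001/97000 (f = 4 - 1/(-97000) = 4 - 1*(-1/97000) = 4 + 1/97000 = 388001/97000 ≈ 4.0000)
j(M) = -3 (j(M) = 0 - 3 = -3)
x(W) = (-3 + W)/(2*W) (x(W) = (W - 3)/(W + W) = (-3 + W)/((2*W)) = (-3 + W)*(1/(2*W)) = (-3 + W)/(2*W))
f/x((-58 - 47) - 86) = 388001/(97000*(((-3 + ((-58 - 47) - 86))/(2*((-58 - 47) - 86))))) = 388001/(97000*(((-3 + (-105 - 86))/(2*(-105 - 86))))) = 388001/(97000*(((1/2)*(-3 - 191)/(-191)))) = 388001/(97000*(((1/2)*(-1/191)*(-194)))) = 388001/(97000*(97/191)) = (388001/97000)*(191/97) = 74108191/9409000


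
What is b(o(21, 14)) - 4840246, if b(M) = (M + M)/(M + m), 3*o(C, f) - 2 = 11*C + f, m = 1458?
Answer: -22366776272/4621 ≈ -4.8402e+6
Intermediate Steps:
o(C, f) = ⅔ + f/3 + 11*C/3 (o(C, f) = ⅔ + (11*C + f)/3 = ⅔ + (f + 11*C)/3 = ⅔ + (f/3 + 11*C/3) = ⅔ + f/3 + 11*C/3)
b(M) = 2*M/(1458 + M) (b(M) = (M + M)/(M + 1458) = (2*M)/(1458 + M) = 2*M/(1458 + M))
b(o(21, 14)) - 4840246 = 2*(⅔ + (⅓)*14 + (11/3)*21)/(1458 + (⅔ + (⅓)*14 + (11/3)*21)) - 4840246 = 2*(⅔ + 14/3 + 77)/(1458 + (⅔ + 14/3 + 77)) - 4840246 = 2*(247/3)/(1458 + 247/3) - 4840246 = 2*(247/3)/(4621/3) - 4840246 = 2*(247/3)*(3/4621) - 4840246 = 494/4621 - 4840246 = -22366776272/4621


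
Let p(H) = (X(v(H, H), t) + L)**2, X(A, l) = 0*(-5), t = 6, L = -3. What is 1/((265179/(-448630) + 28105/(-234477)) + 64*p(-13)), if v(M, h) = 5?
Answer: 105193416510/60516620787227 ≈ 0.0017383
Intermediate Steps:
X(A, l) = 0
p(H) = 9 (p(H) = (0 - 3)**2 = (-3)**2 = 9)
1/((265179/(-448630) + 28105/(-234477)) + 64*p(-13)) = 1/((265179/(-448630) + 28105/(-234477)) + 64*9) = 1/((265179*(-1/448630) + 28105*(-1/234477)) + 576) = 1/((-265179/448630 - 28105/234477) + 576) = 1/(-74787122533/105193416510 + 576) = 1/(60516620787227/105193416510) = 105193416510/60516620787227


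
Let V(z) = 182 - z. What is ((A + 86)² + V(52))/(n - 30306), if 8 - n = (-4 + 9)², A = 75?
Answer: -26051/30323 ≈ -0.85912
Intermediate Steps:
n = -17 (n = 8 - (-4 + 9)² = 8 - 1*5² = 8 - 1*25 = 8 - 25 = -17)
((A + 86)² + V(52))/(n - 30306) = ((75 + 86)² + (182 - 1*52))/(-17 - 30306) = (161² + (182 - 52))/(-30323) = (25921 + 130)*(-1/30323) = 26051*(-1/30323) = -26051/30323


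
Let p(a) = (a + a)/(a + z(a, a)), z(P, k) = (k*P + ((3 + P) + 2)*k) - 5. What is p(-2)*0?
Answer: 0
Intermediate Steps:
z(P, k) = -5 + P*k + k*(5 + P) (z(P, k) = (P*k + (5 + P)*k) - 5 = (P*k + k*(5 + P)) - 5 = -5 + P*k + k*(5 + P))
p(a) = 2*a/(-5 + 2*a² + 6*a) (p(a) = (a + a)/(a + (-5 + 5*a + 2*a*a)) = (2*a)/(a + (-5 + 5*a + 2*a²)) = (2*a)/(a + (-5 + 2*a² + 5*a)) = (2*a)/(-5 + 2*a² + 6*a) = 2*a/(-5 + 2*a² + 6*a))
p(-2)*0 = (2*(-2)/(-5 + 2*(-2)² + 6*(-2)))*0 = (2*(-2)/(-5 + 2*4 - 12))*0 = (2*(-2)/(-5 + 8 - 12))*0 = (2*(-2)/(-9))*0 = (2*(-2)*(-⅑))*0 = (4/9)*0 = 0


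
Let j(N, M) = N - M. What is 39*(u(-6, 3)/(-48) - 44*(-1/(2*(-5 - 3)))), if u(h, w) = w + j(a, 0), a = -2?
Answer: -1729/16 ≈ -108.06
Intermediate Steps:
u(h, w) = -2 + w (u(h, w) = w + (-2 - 1*0) = w + (-2 + 0) = w - 2 = -2 + w)
39*(u(-6, 3)/(-48) - 44*(-1/(2*(-5 - 3)))) = 39*((-2 + 3)/(-48) - 44*(-1/(2*(-5 - 3)))) = 39*(1*(-1/48) - 44/((-2*(-8)))) = 39*(-1/48 - 44/16) = 39*(-1/48 - 44*1/16) = 39*(-1/48 - 11/4) = 39*(-133/48) = -1729/16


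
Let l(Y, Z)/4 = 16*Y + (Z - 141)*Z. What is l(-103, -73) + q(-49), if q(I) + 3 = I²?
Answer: 58294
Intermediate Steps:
l(Y, Z) = 64*Y + 4*Z*(-141 + Z) (l(Y, Z) = 4*(16*Y + (Z - 141)*Z) = 4*(16*Y + (-141 + Z)*Z) = 4*(16*Y + Z*(-141 + Z)) = 64*Y + 4*Z*(-141 + Z))
q(I) = -3 + I²
l(-103, -73) + q(-49) = (-564*(-73) + 4*(-73)² + 64*(-103)) + (-3 + (-49)²) = (41172 + 4*5329 - 6592) + (-3 + 2401) = (41172 + 21316 - 6592) + 2398 = 55896 + 2398 = 58294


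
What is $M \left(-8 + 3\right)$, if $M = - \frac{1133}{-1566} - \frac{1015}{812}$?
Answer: $\frac{8245}{3132} \approx 2.6325$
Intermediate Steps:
$M = - \frac{1649}{3132}$ ($M = \left(-1133\right) \left(- \frac{1}{1566}\right) - \frac{5}{4} = \frac{1133}{1566} - \frac{5}{4} = - \frac{1649}{3132} \approx -0.5265$)
$M \left(-8 + 3\right) = - \frac{1649 \left(-8 + 3\right)}{3132} = \left(- \frac{1649}{3132}\right) \left(-5\right) = \frac{8245}{3132}$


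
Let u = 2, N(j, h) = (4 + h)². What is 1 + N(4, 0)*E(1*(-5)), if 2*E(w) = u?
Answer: 17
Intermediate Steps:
E(w) = 1 (E(w) = (½)*2 = 1)
1 + N(4, 0)*E(1*(-5)) = 1 + (4 + 0)²*1 = 1 + 4²*1 = 1 + 16*1 = 1 + 16 = 17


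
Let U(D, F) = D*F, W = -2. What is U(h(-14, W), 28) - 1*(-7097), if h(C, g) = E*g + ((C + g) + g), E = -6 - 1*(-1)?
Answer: 6873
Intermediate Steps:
E = -5 (E = -6 + 1 = -5)
h(C, g) = C - 3*g (h(C, g) = -5*g + ((C + g) + g) = -5*g + (C + 2*g) = C - 3*g)
U(h(-14, W), 28) - 1*(-7097) = (-14 - 3*(-2))*28 - 1*(-7097) = (-14 + 6)*28 + 7097 = -8*28 + 7097 = -224 + 7097 = 6873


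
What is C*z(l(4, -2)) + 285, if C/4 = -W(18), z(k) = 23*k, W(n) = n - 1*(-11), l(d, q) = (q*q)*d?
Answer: -42403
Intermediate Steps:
l(d, q) = d*q**2 (l(d, q) = q**2*d = d*q**2)
W(n) = 11 + n (W(n) = n + 11 = 11 + n)
C = -116 (C = 4*(-(11 + 18)) = 4*(-1*29) = 4*(-29) = -116)
C*z(l(4, -2)) + 285 = -2668*4*(-2)**2 + 285 = -2668*4*4 + 285 = -2668*16 + 285 = -116*368 + 285 = -42688 + 285 = -42403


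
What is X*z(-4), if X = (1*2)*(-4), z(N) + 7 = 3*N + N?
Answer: 184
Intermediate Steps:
z(N) = -7 + 4*N (z(N) = -7 + (3*N + N) = -7 + 4*N)
X = -8 (X = 2*(-4) = -8)
X*z(-4) = -8*(-7 + 4*(-4)) = -8*(-7 - 16) = -8*(-23) = 184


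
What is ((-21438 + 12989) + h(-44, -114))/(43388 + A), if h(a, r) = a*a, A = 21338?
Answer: -6513/64726 ≈ -0.10062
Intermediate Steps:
h(a, r) = a²
((-21438 + 12989) + h(-44, -114))/(43388 + A) = ((-21438 + 12989) + (-44)²)/(43388 + 21338) = (-8449 + 1936)/64726 = -6513*1/64726 = -6513/64726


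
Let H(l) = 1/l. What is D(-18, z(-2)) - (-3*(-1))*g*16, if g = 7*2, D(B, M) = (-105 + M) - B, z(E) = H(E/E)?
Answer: -758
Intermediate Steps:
z(E) = 1 (z(E) = 1/(E/E) = 1/1 = 1)
D(B, M) = -105 + M - B
g = 14
D(-18, z(-2)) - (-3*(-1))*g*16 = (-105 + 1 - 1*(-18)) - -3*(-1)*14*16 = (-105 + 1 + 18) - 3*14*16 = -86 - 42*16 = -86 - 1*672 = -86 - 672 = -758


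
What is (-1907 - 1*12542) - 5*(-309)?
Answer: -12904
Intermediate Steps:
(-1907 - 1*12542) - 5*(-309) = (-1907 - 12542) + 1545 = -14449 + 1545 = -12904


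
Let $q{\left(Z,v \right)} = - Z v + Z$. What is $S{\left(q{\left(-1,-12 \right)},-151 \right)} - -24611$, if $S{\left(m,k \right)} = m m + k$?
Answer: $24629$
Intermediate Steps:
$q{\left(Z,v \right)} = Z - Z v$ ($q{\left(Z,v \right)} = - Z v + Z = Z - Z v$)
$S{\left(m,k \right)} = k + m^{2}$ ($S{\left(m,k \right)} = m^{2} + k = k + m^{2}$)
$S{\left(q{\left(-1,-12 \right)},-151 \right)} - -24611 = \left(-151 + \left(- (1 - -12)\right)^{2}\right) - -24611 = \left(-151 + \left(- (1 + 12)\right)^{2}\right) + 24611 = \left(-151 + \left(\left(-1\right) 13\right)^{2}\right) + 24611 = \left(-151 + \left(-13\right)^{2}\right) + 24611 = \left(-151 + 169\right) + 24611 = 18 + 24611 = 24629$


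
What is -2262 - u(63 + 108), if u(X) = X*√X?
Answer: -2262 - 513*√19 ≈ -4498.1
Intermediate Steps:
u(X) = X^(3/2)
-2262 - u(63 + 108) = -2262 - (63 + 108)^(3/2) = -2262 - 171^(3/2) = -2262 - 513*√19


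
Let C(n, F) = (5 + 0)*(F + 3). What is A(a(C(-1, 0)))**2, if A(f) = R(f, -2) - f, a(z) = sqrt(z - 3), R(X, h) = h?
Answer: 16 + 8*sqrt(3) ≈ 29.856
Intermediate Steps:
C(n, F) = 15 + 5*F (C(n, F) = 5*(3 + F) = 15 + 5*F)
a(z) = sqrt(-3 + z)
A(f) = -2 - f
A(a(C(-1, 0)))**2 = (-2 - sqrt(-3 + (15 + 5*0)))**2 = (-2 - sqrt(-3 + (15 + 0)))**2 = (-2 - sqrt(-3 + 15))**2 = (-2 - sqrt(12))**2 = (-2 - 2*sqrt(3))**2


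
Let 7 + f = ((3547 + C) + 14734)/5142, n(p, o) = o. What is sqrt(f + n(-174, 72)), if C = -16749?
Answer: sqrt(431622051)/2571 ≈ 8.0807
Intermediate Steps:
f = -17231/2571 (f = -7 + ((3547 - 16749) + 14734)/5142 = -7 + (-13202 + 14734)*(1/5142) = -7 + 1532*(1/5142) = -7 + 766/2571 = -17231/2571 ≈ -6.7021)
sqrt(f + n(-174, 72)) = sqrt(-17231/2571 + 72) = sqrt(167881/2571) = sqrt(431622051)/2571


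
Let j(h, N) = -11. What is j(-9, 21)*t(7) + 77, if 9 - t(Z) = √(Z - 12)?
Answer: -22 + 11*I*√5 ≈ -22.0 + 24.597*I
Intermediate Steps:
t(Z) = 9 - √(-12 + Z) (t(Z) = 9 - √(Z - 12) = 9 - √(-12 + Z))
j(-9, 21)*t(7) + 77 = -11*(9 - √(-12 + 7)) + 77 = -11*(9 - √(-5)) + 77 = -11*(9 - I*√5) + 77 = (-99 + 11*I*√5) + 77 = -22 + 11*I*√5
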